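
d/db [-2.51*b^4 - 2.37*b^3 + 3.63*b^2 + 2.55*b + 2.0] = -10.04*b^3 - 7.11*b^2 + 7.26*b + 2.55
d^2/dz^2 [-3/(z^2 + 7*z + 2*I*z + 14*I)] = 6*(z^2 + 7*z + 2*I*z - (2*z + 7 + 2*I)^2 + 14*I)/(z^2 + 7*z + 2*I*z + 14*I)^3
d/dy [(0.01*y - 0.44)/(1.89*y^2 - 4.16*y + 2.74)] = (-0.0189*y^2 + 1.6632*y - 1.803)/(3.5721*y^4 - 15.7248*y^3 + 27.6628*y^2 - 22.7968*y + 7.5076)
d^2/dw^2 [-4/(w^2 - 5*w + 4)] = 8*(w^2 - 5*w - (2*w - 5)^2 + 4)/(w^2 - 5*w + 4)^3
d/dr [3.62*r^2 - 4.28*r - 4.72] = 7.24*r - 4.28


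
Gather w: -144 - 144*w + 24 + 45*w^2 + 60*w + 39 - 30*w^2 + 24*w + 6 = 15*w^2 - 60*w - 75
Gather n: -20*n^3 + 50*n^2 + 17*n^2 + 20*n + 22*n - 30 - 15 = -20*n^3 + 67*n^2 + 42*n - 45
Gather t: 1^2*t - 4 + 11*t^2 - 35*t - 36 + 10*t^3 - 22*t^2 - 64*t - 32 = 10*t^3 - 11*t^2 - 98*t - 72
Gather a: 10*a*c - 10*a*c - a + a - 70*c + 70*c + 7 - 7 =0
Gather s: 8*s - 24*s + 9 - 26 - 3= -16*s - 20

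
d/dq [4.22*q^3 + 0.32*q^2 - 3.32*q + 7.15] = 12.66*q^2 + 0.64*q - 3.32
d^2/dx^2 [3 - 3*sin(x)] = 3*sin(x)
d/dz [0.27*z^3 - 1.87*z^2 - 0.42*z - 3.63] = 0.81*z^2 - 3.74*z - 0.42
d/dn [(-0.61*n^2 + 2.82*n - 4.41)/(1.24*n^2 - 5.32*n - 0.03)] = (-0.2516*n^2 + 10.9734*n - 23.5458)/(1.5376*n^4 - 13.1936*n^3 + 28.228*n^2 + 0.3192*n + 0.0009)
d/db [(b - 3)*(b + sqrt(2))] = 2*b - 3 + sqrt(2)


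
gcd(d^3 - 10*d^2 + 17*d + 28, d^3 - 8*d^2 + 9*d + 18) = d + 1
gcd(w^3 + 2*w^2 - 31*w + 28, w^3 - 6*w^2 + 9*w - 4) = w^2 - 5*w + 4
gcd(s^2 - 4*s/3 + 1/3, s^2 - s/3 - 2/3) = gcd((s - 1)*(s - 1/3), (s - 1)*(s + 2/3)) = s - 1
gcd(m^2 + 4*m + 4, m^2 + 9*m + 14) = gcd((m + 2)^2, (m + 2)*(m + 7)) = m + 2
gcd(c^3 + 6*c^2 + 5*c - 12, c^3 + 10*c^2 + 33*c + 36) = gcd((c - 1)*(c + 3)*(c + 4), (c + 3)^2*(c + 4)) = c^2 + 7*c + 12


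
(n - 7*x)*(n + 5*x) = n^2 - 2*n*x - 35*x^2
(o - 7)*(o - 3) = o^2 - 10*o + 21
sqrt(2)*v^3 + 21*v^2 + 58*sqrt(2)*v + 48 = (v + 4*sqrt(2))*(v + 6*sqrt(2))*(sqrt(2)*v + 1)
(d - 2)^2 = d^2 - 4*d + 4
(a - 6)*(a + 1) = a^2 - 5*a - 6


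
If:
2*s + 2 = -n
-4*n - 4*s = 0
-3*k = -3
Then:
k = 1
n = 2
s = -2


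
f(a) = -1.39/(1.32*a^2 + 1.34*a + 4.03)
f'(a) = -1.39*(-2.64*a - 1.34)/(1.32*a^2 + 1.34*a + 4.03)^2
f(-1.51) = -0.28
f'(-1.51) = -0.15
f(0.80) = -0.23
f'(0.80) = 0.14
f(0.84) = -0.23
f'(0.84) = 0.13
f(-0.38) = -0.37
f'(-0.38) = 0.03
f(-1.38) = -0.30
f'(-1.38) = -0.15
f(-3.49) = -0.09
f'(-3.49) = -0.05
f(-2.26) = -0.18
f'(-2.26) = -0.11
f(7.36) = -0.02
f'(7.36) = 0.00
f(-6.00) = -0.03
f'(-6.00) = -0.01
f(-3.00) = -0.12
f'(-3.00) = -0.06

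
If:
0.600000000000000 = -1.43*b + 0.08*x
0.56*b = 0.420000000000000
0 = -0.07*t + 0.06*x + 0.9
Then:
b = 0.75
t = 30.78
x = 20.91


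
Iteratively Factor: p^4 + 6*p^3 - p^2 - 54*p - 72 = (p - 3)*(p^3 + 9*p^2 + 26*p + 24) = (p - 3)*(p + 2)*(p^2 + 7*p + 12) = (p - 3)*(p + 2)*(p + 3)*(p + 4)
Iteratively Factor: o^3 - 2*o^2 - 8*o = (o)*(o^2 - 2*o - 8) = o*(o + 2)*(o - 4)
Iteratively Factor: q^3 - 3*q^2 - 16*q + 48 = (q + 4)*(q^2 - 7*q + 12) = (q - 3)*(q + 4)*(q - 4)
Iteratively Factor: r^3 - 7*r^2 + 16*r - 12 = (r - 3)*(r^2 - 4*r + 4) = (r - 3)*(r - 2)*(r - 2)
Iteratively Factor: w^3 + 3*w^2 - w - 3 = (w + 1)*(w^2 + 2*w - 3) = (w + 1)*(w + 3)*(w - 1)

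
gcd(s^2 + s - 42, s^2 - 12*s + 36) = s - 6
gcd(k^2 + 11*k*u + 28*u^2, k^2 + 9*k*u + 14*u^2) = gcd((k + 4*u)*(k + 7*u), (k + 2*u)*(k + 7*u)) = k + 7*u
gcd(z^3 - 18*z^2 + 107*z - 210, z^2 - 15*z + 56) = z - 7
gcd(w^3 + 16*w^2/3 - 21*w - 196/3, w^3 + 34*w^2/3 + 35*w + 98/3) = w^2 + 28*w/3 + 49/3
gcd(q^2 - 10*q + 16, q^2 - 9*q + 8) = q - 8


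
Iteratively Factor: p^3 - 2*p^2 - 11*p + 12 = (p - 4)*(p^2 + 2*p - 3) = (p - 4)*(p - 1)*(p + 3)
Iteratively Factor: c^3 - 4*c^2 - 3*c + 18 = (c + 2)*(c^2 - 6*c + 9) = (c - 3)*(c + 2)*(c - 3)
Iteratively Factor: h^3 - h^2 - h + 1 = (h + 1)*(h^2 - 2*h + 1) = (h - 1)*(h + 1)*(h - 1)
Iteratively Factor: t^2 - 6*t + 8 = (t - 4)*(t - 2)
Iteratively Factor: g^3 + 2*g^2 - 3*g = (g - 1)*(g^2 + 3*g) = (g - 1)*(g + 3)*(g)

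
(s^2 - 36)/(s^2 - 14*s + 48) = (s + 6)/(s - 8)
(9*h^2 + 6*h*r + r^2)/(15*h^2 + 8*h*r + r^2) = (3*h + r)/(5*h + r)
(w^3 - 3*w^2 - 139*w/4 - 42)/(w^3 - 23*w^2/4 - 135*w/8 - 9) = 2*(2*w + 7)/(4*w + 3)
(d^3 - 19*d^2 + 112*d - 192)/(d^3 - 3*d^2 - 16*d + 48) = (d^2 - 16*d + 64)/(d^2 - 16)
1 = 1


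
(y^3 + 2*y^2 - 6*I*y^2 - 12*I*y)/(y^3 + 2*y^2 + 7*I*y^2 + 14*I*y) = (y - 6*I)/(y + 7*I)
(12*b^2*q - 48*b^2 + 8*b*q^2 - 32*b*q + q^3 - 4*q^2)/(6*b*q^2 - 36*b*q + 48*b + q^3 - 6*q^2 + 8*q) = (2*b + q)/(q - 2)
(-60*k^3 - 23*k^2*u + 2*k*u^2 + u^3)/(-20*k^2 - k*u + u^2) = 3*k + u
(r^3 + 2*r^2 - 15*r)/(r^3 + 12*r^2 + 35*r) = (r - 3)/(r + 7)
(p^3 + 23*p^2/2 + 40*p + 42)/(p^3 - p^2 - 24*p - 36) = (p^2 + 19*p/2 + 21)/(p^2 - 3*p - 18)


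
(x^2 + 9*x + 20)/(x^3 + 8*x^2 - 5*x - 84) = (x + 5)/(x^2 + 4*x - 21)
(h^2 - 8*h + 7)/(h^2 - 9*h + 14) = (h - 1)/(h - 2)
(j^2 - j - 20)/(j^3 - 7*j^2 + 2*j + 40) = (j + 4)/(j^2 - 2*j - 8)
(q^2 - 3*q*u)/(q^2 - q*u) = (q - 3*u)/(q - u)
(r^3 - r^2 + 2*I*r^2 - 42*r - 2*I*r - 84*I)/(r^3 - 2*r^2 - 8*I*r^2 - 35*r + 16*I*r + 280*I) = (r^2 + 2*r*(3 + I) + 12*I)/(r^2 + r*(5 - 8*I) - 40*I)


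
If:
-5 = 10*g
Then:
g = -1/2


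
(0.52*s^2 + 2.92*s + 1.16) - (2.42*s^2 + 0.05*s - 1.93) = -1.9*s^2 + 2.87*s + 3.09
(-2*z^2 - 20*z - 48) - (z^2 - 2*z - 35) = -3*z^2 - 18*z - 13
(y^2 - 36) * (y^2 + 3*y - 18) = y^4 + 3*y^3 - 54*y^2 - 108*y + 648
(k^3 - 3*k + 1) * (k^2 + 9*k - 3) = k^5 + 9*k^4 - 6*k^3 - 26*k^2 + 18*k - 3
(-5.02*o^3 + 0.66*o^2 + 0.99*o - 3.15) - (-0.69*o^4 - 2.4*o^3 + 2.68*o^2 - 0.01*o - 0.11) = 0.69*o^4 - 2.62*o^3 - 2.02*o^2 + 1.0*o - 3.04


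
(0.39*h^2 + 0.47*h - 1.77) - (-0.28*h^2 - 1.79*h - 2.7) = 0.67*h^2 + 2.26*h + 0.93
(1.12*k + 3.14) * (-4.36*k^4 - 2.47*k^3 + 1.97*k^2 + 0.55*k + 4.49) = -4.8832*k^5 - 16.4568*k^4 - 5.5494*k^3 + 6.8018*k^2 + 6.7558*k + 14.0986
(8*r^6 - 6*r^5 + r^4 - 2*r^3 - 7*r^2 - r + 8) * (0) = 0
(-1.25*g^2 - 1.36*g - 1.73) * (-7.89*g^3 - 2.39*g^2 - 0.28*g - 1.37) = 9.8625*g^5 + 13.7179*g^4 + 17.2501*g^3 + 6.228*g^2 + 2.3476*g + 2.3701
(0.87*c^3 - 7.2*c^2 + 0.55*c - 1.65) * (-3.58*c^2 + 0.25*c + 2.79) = -3.1146*c^5 + 25.9935*c^4 - 1.3417*c^3 - 14.0435*c^2 + 1.122*c - 4.6035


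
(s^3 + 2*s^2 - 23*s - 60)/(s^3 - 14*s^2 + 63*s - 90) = (s^2 + 7*s + 12)/(s^2 - 9*s + 18)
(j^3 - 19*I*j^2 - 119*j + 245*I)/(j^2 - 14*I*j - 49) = j - 5*I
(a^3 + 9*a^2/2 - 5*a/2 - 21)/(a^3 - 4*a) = (2*a^2 + 13*a + 21)/(2*a*(a + 2))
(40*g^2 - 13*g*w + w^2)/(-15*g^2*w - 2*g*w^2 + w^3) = (-8*g + w)/(w*(3*g + w))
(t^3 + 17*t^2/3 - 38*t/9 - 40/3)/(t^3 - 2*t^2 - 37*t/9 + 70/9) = (3*t^2 + 22*t + 24)/(3*t^2 - t - 14)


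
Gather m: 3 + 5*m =5*m + 3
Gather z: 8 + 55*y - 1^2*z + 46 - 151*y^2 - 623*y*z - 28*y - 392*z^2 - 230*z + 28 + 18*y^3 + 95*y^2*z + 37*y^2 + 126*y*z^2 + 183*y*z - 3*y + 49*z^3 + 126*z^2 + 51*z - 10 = 18*y^3 - 114*y^2 + 24*y + 49*z^3 + z^2*(126*y - 266) + z*(95*y^2 - 440*y - 180) + 72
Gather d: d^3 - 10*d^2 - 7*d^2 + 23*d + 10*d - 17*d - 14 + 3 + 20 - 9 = d^3 - 17*d^2 + 16*d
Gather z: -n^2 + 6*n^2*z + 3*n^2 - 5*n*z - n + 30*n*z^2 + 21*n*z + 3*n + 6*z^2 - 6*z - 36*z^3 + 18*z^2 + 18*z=2*n^2 + 2*n - 36*z^3 + z^2*(30*n + 24) + z*(6*n^2 + 16*n + 12)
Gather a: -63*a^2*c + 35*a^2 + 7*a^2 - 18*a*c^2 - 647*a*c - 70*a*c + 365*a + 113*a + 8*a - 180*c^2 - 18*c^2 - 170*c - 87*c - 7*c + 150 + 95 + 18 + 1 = a^2*(42 - 63*c) + a*(-18*c^2 - 717*c + 486) - 198*c^2 - 264*c + 264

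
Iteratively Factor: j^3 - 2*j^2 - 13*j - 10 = (j + 1)*(j^2 - 3*j - 10) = (j + 1)*(j + 2)*(j - 5)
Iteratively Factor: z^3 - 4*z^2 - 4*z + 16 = (z - 4)*(z^2 - 4) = (z - 4)*(z - 2)*(z + 2)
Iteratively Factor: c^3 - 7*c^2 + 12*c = (c - 4)*(c^2 - 3*c) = (c - 4)*(c - 3)*(c)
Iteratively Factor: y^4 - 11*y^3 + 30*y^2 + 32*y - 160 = (y - 4)*(y^3 - 7*y^2 + 2*y + 40) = (y - 4)*(y + 2)*(y^2 - 9*y + 20) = (y - 5)*(y - 4)*(y + 2)*(y - 4)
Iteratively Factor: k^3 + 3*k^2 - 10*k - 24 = (k + 4)*(k^2 - k - 6) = (k + 2)*(k + 4)*(k - 3)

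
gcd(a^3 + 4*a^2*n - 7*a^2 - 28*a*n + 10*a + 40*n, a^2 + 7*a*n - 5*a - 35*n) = a - 5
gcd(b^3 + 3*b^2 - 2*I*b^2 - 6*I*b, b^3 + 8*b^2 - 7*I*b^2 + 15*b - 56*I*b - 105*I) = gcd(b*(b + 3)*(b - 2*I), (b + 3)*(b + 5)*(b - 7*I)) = b + 3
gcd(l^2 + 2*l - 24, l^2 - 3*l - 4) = l - 4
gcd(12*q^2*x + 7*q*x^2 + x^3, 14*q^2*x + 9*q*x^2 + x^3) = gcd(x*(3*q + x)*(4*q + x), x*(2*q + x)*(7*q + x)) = x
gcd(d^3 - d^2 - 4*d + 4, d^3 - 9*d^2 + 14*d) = d - 2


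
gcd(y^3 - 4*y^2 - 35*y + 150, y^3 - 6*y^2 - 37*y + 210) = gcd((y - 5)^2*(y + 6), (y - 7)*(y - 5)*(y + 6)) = y^2 + y - 30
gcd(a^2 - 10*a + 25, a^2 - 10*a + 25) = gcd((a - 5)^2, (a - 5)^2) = a^2 - 10*a + 25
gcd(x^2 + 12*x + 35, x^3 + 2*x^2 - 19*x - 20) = x + 5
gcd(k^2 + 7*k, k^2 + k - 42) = k + 7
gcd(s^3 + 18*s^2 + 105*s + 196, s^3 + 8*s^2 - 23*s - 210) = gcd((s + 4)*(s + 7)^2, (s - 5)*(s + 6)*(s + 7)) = s + 7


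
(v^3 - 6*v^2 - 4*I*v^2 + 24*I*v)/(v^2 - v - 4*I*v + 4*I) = v*(v - 6)/(v - 1)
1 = 1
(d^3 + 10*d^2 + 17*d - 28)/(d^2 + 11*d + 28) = d - 1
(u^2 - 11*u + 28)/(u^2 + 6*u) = (u^2 - 11*u + 28)/(u*(u + 6))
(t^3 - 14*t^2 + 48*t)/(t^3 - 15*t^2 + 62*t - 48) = t/(t - 1)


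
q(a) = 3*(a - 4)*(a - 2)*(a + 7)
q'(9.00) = 681.00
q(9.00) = 1680.00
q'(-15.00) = 1833.00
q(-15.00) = -7752.00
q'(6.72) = 344.75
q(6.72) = 528.43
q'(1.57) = -70.40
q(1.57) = 26.86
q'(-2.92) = -42.78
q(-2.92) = 416.73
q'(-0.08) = -102.42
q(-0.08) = 176.18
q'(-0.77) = -101.28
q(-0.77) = 246.95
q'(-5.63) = 149.49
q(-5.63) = 301.99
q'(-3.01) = -38.52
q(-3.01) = 420.39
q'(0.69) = -93.58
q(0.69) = 100.03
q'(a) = 3*(a - 4)*(a - 2) + 3*(a - 4)*(a + 7) + 3*(a - 2)*(a + 7) = 9*a^2 + 6*a - 102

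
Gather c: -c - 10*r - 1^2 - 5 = -c - 10*r - 6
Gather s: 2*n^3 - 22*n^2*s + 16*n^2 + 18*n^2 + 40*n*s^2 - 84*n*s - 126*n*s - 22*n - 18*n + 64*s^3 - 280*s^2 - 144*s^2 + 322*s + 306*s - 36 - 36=2*n^3 + 34*n^2 - 40*n + 64*s^3 + s^2*(40*n - 424) + s*(-22*n^2 - 210*n + 628) - 72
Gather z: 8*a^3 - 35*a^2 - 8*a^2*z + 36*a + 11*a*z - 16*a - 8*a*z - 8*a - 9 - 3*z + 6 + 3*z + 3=8*a^3 - 35*a^2 + 12*a + z*(-8*a^2 + 3*a)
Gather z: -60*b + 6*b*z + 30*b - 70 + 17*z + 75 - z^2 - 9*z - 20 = -30*b - z^2 + z*(6*b + 8) - 15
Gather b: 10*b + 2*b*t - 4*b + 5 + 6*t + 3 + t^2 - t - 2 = b*(2*t + 6) + t^2 + 5*t + 6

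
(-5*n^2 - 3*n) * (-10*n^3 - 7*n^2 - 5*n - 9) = 50*n^5 + 65*n^4 + 46*n^3 + 60*n^2 + 27*n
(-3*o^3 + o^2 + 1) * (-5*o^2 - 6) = 15*o^5 - 5*o^4 + 18*o^3 - 11*o^2 - 6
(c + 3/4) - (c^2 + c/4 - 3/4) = -c^2 + 3*c/4 + 3/2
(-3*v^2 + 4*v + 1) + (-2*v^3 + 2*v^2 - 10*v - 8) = -2*v^3 - v^2 - 6*v - 7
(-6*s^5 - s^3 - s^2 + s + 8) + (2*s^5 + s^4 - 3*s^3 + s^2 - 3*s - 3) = -4*s^5 + s^4 - 4*s^3 - 2*s + 5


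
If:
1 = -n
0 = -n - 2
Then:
No Solution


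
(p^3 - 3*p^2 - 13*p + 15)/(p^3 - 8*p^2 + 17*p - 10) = (p + 3)/(p - 2)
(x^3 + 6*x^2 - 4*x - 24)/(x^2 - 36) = (x^2 - 4)/(x - 6)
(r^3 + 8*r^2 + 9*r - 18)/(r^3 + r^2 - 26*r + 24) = (r + 3)/(r - 4)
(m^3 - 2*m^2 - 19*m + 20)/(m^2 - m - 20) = m - 1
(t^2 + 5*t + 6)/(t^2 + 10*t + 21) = (t + 2)/(t + 7)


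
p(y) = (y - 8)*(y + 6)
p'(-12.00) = -26.00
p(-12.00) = 120.00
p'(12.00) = 22.00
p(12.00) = 72.00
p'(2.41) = 2.82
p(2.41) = -47.01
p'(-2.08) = -6.16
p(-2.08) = -39.51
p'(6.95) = 11.90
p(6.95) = -13.60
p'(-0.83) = -3.66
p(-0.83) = -45.65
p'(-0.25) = -2.50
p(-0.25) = -47.44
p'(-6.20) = -14.40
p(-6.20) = 2.84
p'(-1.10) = -4.20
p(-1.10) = -44.59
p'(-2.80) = -7.60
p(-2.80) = -34.56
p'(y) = 2*y - 2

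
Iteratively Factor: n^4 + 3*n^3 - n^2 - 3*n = (n + 1)*(n^3 + 2*n^2 - 3*n) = (n + 1)*(n + 3)*(n^2 - n) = (n - 1)*(n + 1)*(n + 3)*(n)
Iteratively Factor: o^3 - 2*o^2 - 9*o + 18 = (o - 3)*(o^2 + o - 6) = (o - 3)*(o + 3)*(o - 2)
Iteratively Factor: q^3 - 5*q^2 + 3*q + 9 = (q + 1)*(q^2 - 6*q + 9) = (q - 3)*(q + 1)*(q - 3)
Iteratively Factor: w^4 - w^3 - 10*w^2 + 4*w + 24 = (w + 2)*(w^3 - 3*w^2 - 4*w + 12) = (w - 2)*(w + 2)*(w^2 - w - 6) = (w - 3)*(w - 2)*(w + 2)*(w + 2)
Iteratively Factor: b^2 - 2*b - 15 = (b - 5)*(b + 3)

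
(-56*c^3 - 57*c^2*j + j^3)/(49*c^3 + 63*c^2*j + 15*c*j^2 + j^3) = (-8*c + j)/(7*c + j)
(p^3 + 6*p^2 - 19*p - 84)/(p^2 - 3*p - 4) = (p^2 + 10*p + 21)/(p + 1)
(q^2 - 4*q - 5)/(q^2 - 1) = (q - 5)/(q - 1)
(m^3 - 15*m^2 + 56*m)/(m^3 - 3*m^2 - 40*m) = (m - 7)/(m + 5)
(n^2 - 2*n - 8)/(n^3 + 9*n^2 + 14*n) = (n - 4)/(n*(n + 7))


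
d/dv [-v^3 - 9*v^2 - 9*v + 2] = -3*v^2 - 18*v - 9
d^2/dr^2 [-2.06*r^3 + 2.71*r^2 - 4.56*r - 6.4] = 5.42 - 12.36*r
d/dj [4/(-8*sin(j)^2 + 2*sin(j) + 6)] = 2*(8*sin(j) - 1)*cos(j)/(-4*sin(j)^2 + sin(j) + 3)^2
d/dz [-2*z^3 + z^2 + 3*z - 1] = -6*z^2 + 2*z + 3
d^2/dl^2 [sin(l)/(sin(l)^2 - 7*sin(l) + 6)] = (-sin(l)^4 - 8*sin(l)^3 + 30*sin(l)^2 - 12*sin(l) - 84)/((sin(l) - 6)^3*(sin(l) - 1)^2)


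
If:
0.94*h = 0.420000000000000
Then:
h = 0.45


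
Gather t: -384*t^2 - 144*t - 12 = -384*t^2 - 144*t - 12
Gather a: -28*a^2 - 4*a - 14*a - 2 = -28*a^2 - 18*a - 2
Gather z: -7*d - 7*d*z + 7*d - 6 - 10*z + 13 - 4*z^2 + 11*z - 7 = -4*z^2 + z*(1 - 7*d)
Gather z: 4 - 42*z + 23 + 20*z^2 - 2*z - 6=20*z^2 - 44*z + 21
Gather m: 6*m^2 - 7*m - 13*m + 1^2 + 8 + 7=6*m^2 - 20*m + 16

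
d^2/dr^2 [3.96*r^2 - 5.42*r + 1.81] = 7.92000000000000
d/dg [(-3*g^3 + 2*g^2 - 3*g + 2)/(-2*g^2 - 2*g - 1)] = (6*g^4 + 12*g^3 - g^2 + 4*g + 7)/(4*g^4 + 8*g^3 + 8*g^2 + 4*g + 1)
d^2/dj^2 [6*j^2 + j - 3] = 12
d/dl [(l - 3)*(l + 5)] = 2*l + 2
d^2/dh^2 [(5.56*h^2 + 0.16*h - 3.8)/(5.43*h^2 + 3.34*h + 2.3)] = (-192.239376*h^3 - 1088.88876*h^2 - 425.4948*h + 66.5004)/(160.103007*h^6 + 295.438698*h^5 + 385.170534*h^4 + 287.539264*h^3 + 163.14774*h^2 + 53.0058*h + 12.167)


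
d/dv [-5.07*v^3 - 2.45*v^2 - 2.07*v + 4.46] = -15.21*v^2 - 4.9*v - 2.07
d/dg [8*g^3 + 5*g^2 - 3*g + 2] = 24*g^2 + 10*g - 3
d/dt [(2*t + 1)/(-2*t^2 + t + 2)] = (-4*t^2 + 2*t + (2*t + 1)*(4*t - 1) + 4)/(-2*t^2 + t + 2)^2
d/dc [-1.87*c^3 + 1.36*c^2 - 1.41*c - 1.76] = -5.61*c^2 + 2.72*c - 1.41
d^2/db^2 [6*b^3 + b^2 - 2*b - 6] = 36*b + 2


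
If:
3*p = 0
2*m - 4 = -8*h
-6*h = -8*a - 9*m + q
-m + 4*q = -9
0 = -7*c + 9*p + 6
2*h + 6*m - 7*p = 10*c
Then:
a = -4115/2464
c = 6/7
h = 12/77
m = 106/77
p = 0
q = -587/308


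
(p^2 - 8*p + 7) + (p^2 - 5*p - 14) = 2*p^2 - 13*p - 7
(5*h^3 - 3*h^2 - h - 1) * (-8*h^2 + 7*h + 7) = -40*h^5 + 59*h^4 + 22*h^3 - 20*h^2 - 14*h - 7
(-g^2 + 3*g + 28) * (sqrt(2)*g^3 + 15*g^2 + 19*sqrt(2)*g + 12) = -sqrt(2)*g^5 - 15*g^4 + 3*sqrt(2)*g^4 + 9*sqrt(2)*g^3 + 45*g^3 + 57*sqrt(2)*g^2 + 408*g^2 + 36*g + 532*sqrt(2)*g + 336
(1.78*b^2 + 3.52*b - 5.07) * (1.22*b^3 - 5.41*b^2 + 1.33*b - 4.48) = 2.1716*b^5 - 5.3354*b^4 - 22.8612*b^3 + 24.1359*b^2 - 22.5127*b + 22.7136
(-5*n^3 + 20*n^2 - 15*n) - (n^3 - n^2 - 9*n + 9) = -6*n^3 + 21*n^2 - 6*n - 9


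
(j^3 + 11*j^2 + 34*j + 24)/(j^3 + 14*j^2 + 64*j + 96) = (j + 1)/(j + 4)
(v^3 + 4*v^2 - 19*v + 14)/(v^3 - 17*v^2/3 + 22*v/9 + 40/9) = 9*(v^3 + 4*v^2 - 19*v + 14)/(9*v^3 - 51*v^2 + 22*v + 40)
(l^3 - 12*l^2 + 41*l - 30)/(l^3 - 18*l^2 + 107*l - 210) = (l - 1)/(l - 7)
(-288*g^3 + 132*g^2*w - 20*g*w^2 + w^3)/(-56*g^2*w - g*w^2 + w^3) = (36*g^2 - 12*g*w + w^2)/(w*(7*g + w))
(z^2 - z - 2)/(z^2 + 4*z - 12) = (z + 1)/(z + 6)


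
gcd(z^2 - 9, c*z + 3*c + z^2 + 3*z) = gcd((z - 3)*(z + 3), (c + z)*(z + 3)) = z + 3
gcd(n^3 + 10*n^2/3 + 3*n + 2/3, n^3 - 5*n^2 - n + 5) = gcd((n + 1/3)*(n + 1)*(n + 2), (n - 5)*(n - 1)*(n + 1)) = n + 1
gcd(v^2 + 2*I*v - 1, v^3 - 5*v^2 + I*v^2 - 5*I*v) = v + I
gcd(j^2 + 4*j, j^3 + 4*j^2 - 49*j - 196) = j + 4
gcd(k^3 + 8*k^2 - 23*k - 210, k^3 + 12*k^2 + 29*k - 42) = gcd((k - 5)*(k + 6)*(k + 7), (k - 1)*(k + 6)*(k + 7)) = k^2 + 13*k + 42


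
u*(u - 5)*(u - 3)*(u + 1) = u^4 - 7*u^3 + 7*u^2 + 15*u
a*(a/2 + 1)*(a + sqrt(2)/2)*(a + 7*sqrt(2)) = a^4/2 + a^3 + 15*sqrt(2)*a^3/4 + 7*a^2/2 + 15*sqrt(2)*a^2/2 + 7*a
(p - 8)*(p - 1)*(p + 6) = p^3 - 3*p^2 - 46*p + 48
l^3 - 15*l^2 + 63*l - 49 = (l - 7)^2*(l - 1)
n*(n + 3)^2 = n^3 + 6*n^2 + 9*n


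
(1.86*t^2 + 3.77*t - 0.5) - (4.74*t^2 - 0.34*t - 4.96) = -2.88*t^2 + 4.11*t + 4.46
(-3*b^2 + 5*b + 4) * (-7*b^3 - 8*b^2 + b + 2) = 21*b^5 - 11*b^4 - 71*b^3 - 33*b^2 + 14*b + 8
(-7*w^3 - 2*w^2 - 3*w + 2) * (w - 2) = -7*w^4 + 12*w^3 + w^2 + 8*w - 4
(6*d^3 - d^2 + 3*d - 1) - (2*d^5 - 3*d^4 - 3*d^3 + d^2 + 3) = -2*d^5 + 3*d^4 + 9*d^3 - 2*d^2 + 3*d - 4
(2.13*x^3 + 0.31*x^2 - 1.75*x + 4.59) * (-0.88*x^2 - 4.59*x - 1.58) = -1.8744*x^5 - 10.0495*x^4 - 3.2483*x^3 + 3.5035*x^2 - 18.3031*x - 7.2522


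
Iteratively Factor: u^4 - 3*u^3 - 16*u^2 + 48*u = (u + 4)*(u^3 - 7*u^2 + 12*u) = u*(u + 4)*(u^2 - 7*u + 12) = u*(u - 4)*(u + 4)*(u - 3)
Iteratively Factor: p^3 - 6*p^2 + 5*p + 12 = (p + 1)*(p^2 - 7*p + 12) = (p - 3)*(p + 1)*(p - 4)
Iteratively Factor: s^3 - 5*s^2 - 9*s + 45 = (s + 3)*(s^2 - 8*s + 15) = (s - 3)*(s + 3)*(s - 5)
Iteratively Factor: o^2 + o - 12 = (o - 3)*(o + 4)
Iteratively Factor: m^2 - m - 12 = (m + 3)*(m - 4)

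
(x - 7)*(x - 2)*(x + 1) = x^3 - 8*x^2 + 5*x + 14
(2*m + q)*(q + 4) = 2*m*q + 8*m + q^2 + 4*q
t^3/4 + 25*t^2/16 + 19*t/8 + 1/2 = (t/4 + 1)*(t + 1/4)*(t + 2)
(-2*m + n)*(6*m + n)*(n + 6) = -12*m^2*n - 72*m^2 + 4*m*n^2 + 24*m*n + n^3 + 6*n^2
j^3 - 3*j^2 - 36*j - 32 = (j - 8)*(j + 1)*(j + 4)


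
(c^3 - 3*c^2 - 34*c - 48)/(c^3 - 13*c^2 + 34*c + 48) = (c^2 + 5*c + 6)/(c^2 - 5*c - 6)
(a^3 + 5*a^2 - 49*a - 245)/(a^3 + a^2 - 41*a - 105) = (a + 7)/(a + 3)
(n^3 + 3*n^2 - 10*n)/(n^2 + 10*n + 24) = n*(n^2 + 3*n - 10)/(n^2 + 10*n + 24)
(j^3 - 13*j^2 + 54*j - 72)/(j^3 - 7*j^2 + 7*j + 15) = (j^2 - 10*j + 24)/(j^2 - 4*j - 5)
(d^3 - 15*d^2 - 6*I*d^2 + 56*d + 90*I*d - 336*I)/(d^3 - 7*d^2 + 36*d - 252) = (d - 8)/(d + 6*I)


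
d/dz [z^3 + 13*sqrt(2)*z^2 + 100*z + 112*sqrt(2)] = 3*z^2 + 26*sqrt(2)*z + 100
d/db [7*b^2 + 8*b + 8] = 14*b + 8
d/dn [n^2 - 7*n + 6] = 2*n - 7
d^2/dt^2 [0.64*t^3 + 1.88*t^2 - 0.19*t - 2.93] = 3.84*t + 3.76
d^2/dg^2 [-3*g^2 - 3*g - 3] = -6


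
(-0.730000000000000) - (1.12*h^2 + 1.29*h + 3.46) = -1.12*h^2 - 1.29*h - 4.19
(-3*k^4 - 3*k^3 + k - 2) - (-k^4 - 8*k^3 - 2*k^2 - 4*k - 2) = -2*k^4 + 5*k^3 + 2*k^2 + 5*k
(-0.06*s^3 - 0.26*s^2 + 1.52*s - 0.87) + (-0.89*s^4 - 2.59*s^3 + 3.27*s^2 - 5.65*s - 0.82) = -0.89*s^4 - 2.65*s^3 + 3.01*s^2 - 4.13*s - 1.69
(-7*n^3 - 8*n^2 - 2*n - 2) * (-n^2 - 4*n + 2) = 7*n^5 + 36*n^4 + 20*n^3 - 6*n^2 + 4*n - 4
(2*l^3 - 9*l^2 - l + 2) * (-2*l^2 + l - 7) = -4*l^5 + 20*l^4 - 21*l^3 + 58*l^2 + 9*l - 14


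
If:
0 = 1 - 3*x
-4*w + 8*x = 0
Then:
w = 2/3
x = 1/3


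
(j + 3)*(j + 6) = j^2 + 9*j + 18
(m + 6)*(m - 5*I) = m^2 + 6*m - 5*I*m - 30*I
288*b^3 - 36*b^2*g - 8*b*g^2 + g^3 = (-8*b + g)*(-6*b + g)*(6*b + g)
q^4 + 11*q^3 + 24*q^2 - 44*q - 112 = (q - 2)*(q + 2)*(q + 4)*(q + 7)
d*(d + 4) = d^2 + 4*d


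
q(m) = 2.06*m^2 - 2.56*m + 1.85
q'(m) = 4.12*m - 2.56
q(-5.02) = 66.61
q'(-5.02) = -23.24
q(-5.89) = 88.39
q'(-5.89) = -26.83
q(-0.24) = 2.58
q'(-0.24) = -3.55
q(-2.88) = 26.31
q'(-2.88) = -14.43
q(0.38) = 1.17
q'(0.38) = -0.99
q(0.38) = 1.17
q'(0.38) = -0.99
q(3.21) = 14.86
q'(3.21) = 10.67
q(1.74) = 3.63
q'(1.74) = 4.61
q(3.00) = 12.71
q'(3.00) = 9.80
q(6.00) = 60.65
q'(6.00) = 22.16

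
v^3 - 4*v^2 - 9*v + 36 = (v - 4)*(v - 3)*(v + 3)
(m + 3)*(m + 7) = m^2 + 10*m + 21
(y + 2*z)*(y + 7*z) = y^2 + 9*y*z + 14*z^2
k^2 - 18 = (k - 3*sqrt(2))*(k + 3*sqrt(2))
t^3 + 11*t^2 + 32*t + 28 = (t + 2)^2*(t + 7)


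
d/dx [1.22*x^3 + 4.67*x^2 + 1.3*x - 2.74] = 3.66*x^2 + 9.34*x + 1.3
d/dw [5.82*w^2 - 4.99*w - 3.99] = 11.64*w - 4.99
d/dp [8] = 0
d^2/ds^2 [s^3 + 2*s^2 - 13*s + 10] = 6*s + 4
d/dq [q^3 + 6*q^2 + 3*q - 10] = 3*q^2 + 12*q + 3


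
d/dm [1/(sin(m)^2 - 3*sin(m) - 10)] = (3 - 2*sin(m))*cos(m)/((sin(m) - 5)^2*(sin(m) + 2)^2)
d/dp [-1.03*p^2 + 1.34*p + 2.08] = 1.34 - 2.06*p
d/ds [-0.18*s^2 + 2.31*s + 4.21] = 2.31 - 0.36*s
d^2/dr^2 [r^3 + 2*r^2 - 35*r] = 6*r + 4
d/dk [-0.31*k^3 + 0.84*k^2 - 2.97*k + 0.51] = -0.93*k^2 + 1.68*k - 2.97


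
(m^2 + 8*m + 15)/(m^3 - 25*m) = (m + 3)/(m*(m - 5))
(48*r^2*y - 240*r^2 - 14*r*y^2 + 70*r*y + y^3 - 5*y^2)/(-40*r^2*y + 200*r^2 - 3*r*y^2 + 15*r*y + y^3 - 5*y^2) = (-6*r + y)/(5*r + y)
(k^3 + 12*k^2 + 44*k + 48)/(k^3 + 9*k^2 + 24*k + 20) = (k^2 + 10*k + 24)/(k^2 + 7*k + 10)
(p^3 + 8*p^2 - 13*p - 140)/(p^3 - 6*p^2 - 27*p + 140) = (p + 7)/(p - 7)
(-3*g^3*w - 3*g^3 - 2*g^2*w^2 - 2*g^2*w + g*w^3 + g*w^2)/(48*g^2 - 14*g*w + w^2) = g*(-3*g^2*w - 3*g^2 - 2*g*w^2 - 2*g*w + w^3 + w^2)/(48*g^2 - 14*g*w + w^2)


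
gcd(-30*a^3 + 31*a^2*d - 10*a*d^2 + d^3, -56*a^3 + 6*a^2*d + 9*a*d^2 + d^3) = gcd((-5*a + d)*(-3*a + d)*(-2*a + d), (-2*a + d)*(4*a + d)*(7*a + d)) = 2*a - d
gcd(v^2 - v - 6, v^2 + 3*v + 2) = v + 2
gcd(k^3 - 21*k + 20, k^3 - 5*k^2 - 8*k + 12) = k - 1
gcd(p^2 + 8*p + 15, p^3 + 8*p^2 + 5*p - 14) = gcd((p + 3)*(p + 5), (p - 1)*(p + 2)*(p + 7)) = 1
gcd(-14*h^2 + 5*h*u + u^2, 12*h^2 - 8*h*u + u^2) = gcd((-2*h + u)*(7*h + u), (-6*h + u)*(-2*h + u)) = -2*h + u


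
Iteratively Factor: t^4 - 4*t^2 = (t)*(t^3 - 4*t) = t^2*(t^2 - 4) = t^2*(t + 2)*(t - 2)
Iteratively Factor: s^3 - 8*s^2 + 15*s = (s - 5)*(s^2 - 3*s) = s*(s - 5)*(s - 3)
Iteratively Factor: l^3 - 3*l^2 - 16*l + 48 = (l - 4)*(l^2 + l - 12) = (l - 4)*(l + 4)*(l - 3)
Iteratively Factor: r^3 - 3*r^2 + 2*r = (r)*(r^2 - 3*r + 2) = r*(r - 2)*(r - 1)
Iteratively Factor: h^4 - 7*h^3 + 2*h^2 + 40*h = (h - 4)*(h^3 - 3*h^2 - 10*h) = h*(h - 4)*(h^2 - 3*h - 10) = h*(h - 5)*(h - 4)*(h + 2)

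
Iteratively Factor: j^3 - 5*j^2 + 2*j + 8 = (j + 1)*(j^2 - 6*j + 8) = (j - 4)*(j + 1)*(j - 2)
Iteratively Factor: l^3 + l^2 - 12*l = (l)*(l^2 + l - 12) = l*(l + 4)*(l - 3)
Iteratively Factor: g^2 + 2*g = (g + 2)*(g)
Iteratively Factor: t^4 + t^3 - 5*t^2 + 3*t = (t + 3)*(t^3 - 2*t^2 + t) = t*(t + 3)*(t^2 - 2*t + 1) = t*(t - 1)*(t + 3)*(t - 1)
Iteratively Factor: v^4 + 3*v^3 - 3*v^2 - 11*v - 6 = (v + 1)*(v^3 + 2*v^2 - 5*v - 6) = (v + 1)*(v + 3)*(v^2 - v - 2) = (v + 1)^2*(v + 3)*(v - 2)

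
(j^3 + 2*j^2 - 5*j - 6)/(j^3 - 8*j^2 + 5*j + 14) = (j + 3)/(j - 7)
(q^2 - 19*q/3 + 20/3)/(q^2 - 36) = (3*q^2 - 19*q + 20)/(3*(q^2 - 36))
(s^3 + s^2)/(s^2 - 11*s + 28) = s^2*(s + 1)/(s^2 - 11*s + 28)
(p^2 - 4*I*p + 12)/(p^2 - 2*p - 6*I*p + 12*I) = (p + 2*I)/(p - 2)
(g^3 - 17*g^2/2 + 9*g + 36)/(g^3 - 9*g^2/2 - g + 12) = (g - 6)/(g - 2)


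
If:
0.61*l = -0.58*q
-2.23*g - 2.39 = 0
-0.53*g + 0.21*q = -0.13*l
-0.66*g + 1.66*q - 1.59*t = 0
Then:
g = -1.07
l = 6.25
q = -6.57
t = -6.42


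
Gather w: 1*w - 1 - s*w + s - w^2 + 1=s - w^2 + w*(1 - s)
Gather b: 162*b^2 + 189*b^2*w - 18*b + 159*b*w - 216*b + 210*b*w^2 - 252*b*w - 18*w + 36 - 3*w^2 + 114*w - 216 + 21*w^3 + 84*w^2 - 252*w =b^2*(189*w + 162) + b*(210*w^2 - 93*w - 234) + 21*w^3 + 81*w^2 - 156*w - 180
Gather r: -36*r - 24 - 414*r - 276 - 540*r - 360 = -990*r - 660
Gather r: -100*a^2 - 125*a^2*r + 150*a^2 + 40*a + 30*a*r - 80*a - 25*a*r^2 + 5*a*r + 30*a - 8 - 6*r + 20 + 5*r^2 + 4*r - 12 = 50*a^2 - 10*a + r^2*(5 - 25*a) + r*(-125*a^2 + 35*a - 2)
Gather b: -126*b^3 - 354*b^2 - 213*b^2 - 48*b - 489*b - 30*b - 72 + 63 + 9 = -126*b^3 - 567*b^2 - 567*b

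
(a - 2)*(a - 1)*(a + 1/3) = a^3 - 8*a^2/3 + a + 2/3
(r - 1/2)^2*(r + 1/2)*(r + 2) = r^4 + 3*r^3/2 - 5*r^2/4 - 3*r/8 + 1/4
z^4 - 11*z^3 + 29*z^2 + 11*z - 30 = (z - 6)*(z - 5)*(z - 1)*(z + 1)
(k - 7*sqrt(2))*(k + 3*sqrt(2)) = k^2 - 4*sqrt(2)*k - 42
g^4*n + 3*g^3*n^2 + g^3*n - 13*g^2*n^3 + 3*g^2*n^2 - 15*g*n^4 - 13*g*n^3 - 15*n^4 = (g - 3*n)*(g + n)*(g + 5*n)*(g*n + n)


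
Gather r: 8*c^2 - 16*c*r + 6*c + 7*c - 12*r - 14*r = 8*c^2 + 13*c + r*(-16*c - 26)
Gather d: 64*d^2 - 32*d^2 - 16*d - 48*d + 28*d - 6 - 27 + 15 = 32*d^2 - 36*d - 18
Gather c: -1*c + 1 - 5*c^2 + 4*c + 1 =-5*c^2 + 3*c + 2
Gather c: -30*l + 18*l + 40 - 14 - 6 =20 - 12*l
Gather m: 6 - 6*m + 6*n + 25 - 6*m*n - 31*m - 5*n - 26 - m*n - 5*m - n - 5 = m*(-7*n - 42)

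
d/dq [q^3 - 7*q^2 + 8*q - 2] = 3*q^2 - 14*q + 8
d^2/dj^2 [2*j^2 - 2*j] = 4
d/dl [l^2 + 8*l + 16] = 2*l + 8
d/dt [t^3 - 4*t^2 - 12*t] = 3*t^2 - 8*t - 12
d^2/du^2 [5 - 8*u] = 0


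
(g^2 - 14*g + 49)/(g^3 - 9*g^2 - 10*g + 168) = (g - 7)/(g^2 - 2*g - 24)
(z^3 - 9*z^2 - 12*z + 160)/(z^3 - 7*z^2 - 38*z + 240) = (z + 4)/(z + 6)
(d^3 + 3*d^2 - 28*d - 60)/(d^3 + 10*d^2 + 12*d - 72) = (d^2 - 3*d - 10)/(d^2 + 4*d - 12)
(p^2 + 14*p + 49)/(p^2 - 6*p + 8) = (p^2 + 14*p + 49)/(p^2 - 6*p + 8)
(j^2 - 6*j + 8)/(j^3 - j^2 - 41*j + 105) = (j^2 - 6*j + 8)/(j^3 - j^2 - 41*j + 105)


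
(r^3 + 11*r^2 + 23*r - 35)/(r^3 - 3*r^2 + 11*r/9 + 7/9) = 9*(r^2 + 12*r + 35)/(9*r^2 - 18*r - 7)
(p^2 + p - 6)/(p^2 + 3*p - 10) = (p + 3)/(p + 5)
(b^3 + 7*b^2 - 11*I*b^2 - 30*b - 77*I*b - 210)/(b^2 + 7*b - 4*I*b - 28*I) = (b^2 - 11*I*b - 30)/(b - 4*I)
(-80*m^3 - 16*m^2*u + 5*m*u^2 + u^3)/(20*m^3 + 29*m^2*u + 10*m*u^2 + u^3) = (-4*m + u)/(m + u)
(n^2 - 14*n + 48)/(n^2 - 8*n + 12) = (n - 8)/(n - 2)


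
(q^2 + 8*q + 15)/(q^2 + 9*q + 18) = (q + 5)/(q + 6)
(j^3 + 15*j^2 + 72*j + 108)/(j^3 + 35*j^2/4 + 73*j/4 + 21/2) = 4*(j^2 + 9*j + 18)/(4*j^2 + 11*j + 7)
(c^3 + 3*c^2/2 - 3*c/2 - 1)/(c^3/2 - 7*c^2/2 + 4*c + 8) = (2*c^3 + 3*c^2 - 3*c - 2)/(c^3 - 7*c^2 + 8*c + 16)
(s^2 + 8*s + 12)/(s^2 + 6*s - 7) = (s^2 + 8*s + 12)/(s^2 + 6*s - 7)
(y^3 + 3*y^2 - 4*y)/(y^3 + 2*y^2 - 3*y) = (y + 4)/(y + 3)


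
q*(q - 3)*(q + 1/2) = q^3 - 5*q^2/2 - 3*q/2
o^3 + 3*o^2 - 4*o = o*(o - 1)*(o + 4)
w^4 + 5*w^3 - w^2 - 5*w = w*(w - 1)*(w + 1)*(w + 5)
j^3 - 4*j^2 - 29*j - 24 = (j - 8)*(j + 1)*(j + 3)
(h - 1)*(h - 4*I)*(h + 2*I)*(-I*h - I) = -I*h^4 - 2*h^3 - 7*I*h^2 + 2*h + 8*I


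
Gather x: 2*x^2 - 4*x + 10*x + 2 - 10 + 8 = 2*x^2 + 6*x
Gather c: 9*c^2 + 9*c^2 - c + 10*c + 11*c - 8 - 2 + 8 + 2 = 18*c^2 + 20*c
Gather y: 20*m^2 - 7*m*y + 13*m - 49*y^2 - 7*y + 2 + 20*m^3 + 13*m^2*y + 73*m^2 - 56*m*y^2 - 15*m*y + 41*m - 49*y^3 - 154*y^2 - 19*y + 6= 20*m^3 + 93*m^2 + 54*m - 49*y^3 + y^2*(-56*m - 203) + y*(13*m^2 - 22*m - 26) + 8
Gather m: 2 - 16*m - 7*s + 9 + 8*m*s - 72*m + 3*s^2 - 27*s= m*(8*s - 88) + 3*s^2 - 34*s + 11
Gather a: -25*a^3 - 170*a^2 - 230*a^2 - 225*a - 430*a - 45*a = -25*a^3 - 400*a^2 - 700*a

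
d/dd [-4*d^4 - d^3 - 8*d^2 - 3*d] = -16*d^3 - 3*d^2 - 16*d - 3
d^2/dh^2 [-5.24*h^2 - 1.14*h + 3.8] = -10.4800000000000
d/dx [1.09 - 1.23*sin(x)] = -1.23*cos(x)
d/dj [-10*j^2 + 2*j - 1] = 2 - 20*j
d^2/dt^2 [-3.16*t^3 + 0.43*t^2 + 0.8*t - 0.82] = 0.86 - 18.96*t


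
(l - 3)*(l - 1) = l^2 - 4*l + 3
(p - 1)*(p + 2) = p^2 + p - 2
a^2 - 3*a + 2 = (a - 2)*(a - 1)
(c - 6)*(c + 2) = c^2 - 4*c - 12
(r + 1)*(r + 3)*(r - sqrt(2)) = r^3 - sqrt(2)*r^2 + 4*r^2 - 4*sqrt(2)*r + 3*r - 3*sqrt(2)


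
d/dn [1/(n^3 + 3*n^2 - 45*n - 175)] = 3*(-n^2 - 2*n + 15)/(n^3 + 3*n^2 - 45*n - 175)^2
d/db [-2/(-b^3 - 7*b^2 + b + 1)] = 2*(-3*b^2 - 14*b + 1)/(b^3 + 7*b^2 - b - 1)^2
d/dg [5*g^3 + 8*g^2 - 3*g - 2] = 15*g^2 + 16*g - 3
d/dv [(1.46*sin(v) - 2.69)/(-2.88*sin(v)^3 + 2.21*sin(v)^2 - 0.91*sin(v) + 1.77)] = (8.4096*sin(v)^3 - 26.4682*sin(v)^2 + 11.8898*sin(v) + 0.1363)*cos(v)/(8.2944*sin(v)^6 - 12.7296*sin(v)^5 + 10.1257*sin(v)^4 - 14.2174*sin(v)^3 + 8.6515*sin(v)^2 - 3.2214*sin(v) + 3.1329)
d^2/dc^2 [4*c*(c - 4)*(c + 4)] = 24*c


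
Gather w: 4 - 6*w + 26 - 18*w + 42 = 72 - 24*w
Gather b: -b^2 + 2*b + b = -b^2 + 3*b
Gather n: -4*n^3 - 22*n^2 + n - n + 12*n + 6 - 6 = -4*n^3 - 22*n^2 + 12*n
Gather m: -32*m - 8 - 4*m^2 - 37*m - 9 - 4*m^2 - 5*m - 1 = -8*m^2 - 74*m - 18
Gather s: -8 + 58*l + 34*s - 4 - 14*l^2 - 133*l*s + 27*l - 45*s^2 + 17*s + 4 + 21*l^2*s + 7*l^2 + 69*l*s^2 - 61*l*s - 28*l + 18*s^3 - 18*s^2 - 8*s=-7*l^2 + 57*l + 18*s^3 + s^2*(69*l - 63) + s*(21*l^2 - 194*l + 43) - 8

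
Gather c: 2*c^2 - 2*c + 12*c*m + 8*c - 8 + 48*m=2*c^2 + c*(12*m + 6) + 48*m - 8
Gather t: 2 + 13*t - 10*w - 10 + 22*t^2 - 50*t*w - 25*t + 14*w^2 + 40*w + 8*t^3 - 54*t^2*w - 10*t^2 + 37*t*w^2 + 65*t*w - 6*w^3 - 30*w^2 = 8*t^3 + t^2*(12 - 54*w) + t*(37*w^2 + 15*w - 12) - 6*w^3 - 16*w^2 + 30*w - 8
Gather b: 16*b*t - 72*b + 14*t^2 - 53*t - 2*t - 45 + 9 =b*(16*t - 72) + 14*t^2 - 55*t - 36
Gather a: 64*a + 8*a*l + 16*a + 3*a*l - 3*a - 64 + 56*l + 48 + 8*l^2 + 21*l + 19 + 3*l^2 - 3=a*(11*l + 77) + 11*l^2 + 77*l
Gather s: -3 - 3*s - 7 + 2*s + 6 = -s - 4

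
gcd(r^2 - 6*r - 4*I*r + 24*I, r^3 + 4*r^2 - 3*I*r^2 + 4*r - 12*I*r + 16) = r - 4*I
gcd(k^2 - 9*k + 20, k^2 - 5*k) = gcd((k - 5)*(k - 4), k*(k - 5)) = k - 5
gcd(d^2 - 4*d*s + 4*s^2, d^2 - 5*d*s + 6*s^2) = -d + 2*s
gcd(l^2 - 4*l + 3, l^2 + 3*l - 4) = l - 1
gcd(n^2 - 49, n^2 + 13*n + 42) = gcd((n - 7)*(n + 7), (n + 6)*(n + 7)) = n + 7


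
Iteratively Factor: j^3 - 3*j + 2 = (j - 1)*(j^2 + j - 2) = (j - 1)*(j + 2)*(j - 1)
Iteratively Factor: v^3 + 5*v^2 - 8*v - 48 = (v + 4)*(v^2 + v - 12) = (v - 3)*(v + 4)*(v + 4)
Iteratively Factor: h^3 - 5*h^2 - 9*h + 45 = (h - 3)*(h^2 - 2*h - 15) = (h - 5)*(h - 3)*(h + 3)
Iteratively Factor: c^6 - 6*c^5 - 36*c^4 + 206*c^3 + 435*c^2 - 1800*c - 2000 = (c - 5)*(c^5 - c^4 - 41*c^3 + c^2 + 440*c + 400) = (c - 5)*(c + 4)*(c^4 - 5*c^3 - 21*c^2 + 85*c + 100) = (c - 5)^2*(c + 4)*(c^3 - 21*c - 20) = (c - 5)^3*(c + 4)*(c^2 + 5*c + 4) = (c - 5)^3*(c + 4)^2*(c + 1)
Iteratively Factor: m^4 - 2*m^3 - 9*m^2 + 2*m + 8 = (m + 1)*(m^3 - 3*m^2 - 6*m + 8) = (m - 4)*(m + 1)*(m^2 + m - 2) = (m - 4)*(m + 1)*(m + 2)*(m - 1)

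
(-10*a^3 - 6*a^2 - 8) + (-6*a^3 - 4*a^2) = -16*a^3 - 10*a^2 - 8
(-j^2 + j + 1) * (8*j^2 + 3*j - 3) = -8*j^4 + 5*j^3 + 14*j^2 - 3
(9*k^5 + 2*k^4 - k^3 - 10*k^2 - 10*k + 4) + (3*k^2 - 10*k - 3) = 9*k^5 + 2*k^4 - k^3 - 7*k^2 - 20*k + 1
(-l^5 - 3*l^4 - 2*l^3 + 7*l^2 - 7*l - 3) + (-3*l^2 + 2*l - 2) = -l^5 - 3*l^4 - 2*l^3 + 4*l^2 - 5*l - 5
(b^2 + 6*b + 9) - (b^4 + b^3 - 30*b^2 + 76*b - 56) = -b^4 - b^3 + 31*b^2 - 70*b + 65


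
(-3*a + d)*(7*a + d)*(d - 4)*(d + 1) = -21*a^2*d^2 + 63*a^2*d + 84*a^2 + 4*a*d^3 - 12*a*d^2 - 16*a*d + d^4 - 3*d^3 - 4*d^2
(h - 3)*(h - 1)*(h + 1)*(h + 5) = h^4 + 2*h^3 - 16*h^2 - 2*h + 15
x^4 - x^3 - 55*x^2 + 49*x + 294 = (x - 7)*(x - 3)*(x + 2)*(x + 7)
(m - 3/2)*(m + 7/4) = m^2 + m/4 - 21/8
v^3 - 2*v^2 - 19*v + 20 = (v - 5)*(v - 1)*(v + 4)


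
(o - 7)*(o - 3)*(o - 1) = o^3 - 11*o^2 + 31*o - 21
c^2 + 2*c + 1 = (c + 1)^2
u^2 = u^2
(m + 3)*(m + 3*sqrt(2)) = m^2 + 3*m + 3*sqrt(2)*m + 9*sqrt(2)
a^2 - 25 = (a - 5)*(a + 5)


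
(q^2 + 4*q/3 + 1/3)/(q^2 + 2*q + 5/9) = 3*(q + 1)/(3*q + 5)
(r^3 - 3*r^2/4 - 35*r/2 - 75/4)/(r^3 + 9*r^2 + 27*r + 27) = (4*r^2 - 15*r - 25)/(4*(r^2 + 6*r + 9))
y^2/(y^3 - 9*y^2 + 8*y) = y/(y^2 - 9*y + 8)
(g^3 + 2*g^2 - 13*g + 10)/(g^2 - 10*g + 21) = (g^3 + 2*g^2 - 13*g + 10)/(g^2 - 10*g + 21)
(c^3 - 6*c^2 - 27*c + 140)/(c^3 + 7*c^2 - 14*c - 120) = (c - 7)/(c + 6)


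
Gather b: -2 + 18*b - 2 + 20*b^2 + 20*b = 20*b^2 + 38*b - 4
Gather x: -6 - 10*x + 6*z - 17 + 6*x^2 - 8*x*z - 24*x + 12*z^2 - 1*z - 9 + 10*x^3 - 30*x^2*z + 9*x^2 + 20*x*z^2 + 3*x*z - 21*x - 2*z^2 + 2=10*x^3 + x^2*(15 - 30*z) + x*(20*z^2 - 5*z - 55) + 10*z^2 + 5*z - 30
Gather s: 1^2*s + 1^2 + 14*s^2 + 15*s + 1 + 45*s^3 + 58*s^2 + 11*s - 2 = 45*s^3 + 72*s^2 + 27*s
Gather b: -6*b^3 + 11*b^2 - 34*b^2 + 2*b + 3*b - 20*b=-6*b^3 - 23*b^2 - 15*b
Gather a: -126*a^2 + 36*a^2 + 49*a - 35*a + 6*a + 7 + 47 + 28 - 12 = -90*a^2 + 20*a + 70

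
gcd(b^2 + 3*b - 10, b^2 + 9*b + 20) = b + 5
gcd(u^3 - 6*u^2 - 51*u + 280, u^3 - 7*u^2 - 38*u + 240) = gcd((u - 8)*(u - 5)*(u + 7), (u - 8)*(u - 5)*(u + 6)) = u^2 - 13*u + 40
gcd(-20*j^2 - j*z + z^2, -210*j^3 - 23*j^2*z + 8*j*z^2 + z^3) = -5*j + z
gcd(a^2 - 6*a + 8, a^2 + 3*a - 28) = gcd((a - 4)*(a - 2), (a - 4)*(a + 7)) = a - 4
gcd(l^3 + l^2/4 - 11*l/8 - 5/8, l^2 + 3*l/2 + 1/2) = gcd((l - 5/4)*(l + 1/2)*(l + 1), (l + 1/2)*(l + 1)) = l^2 + 3*l/2 + 1/2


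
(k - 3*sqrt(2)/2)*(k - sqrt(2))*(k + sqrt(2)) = k^3 - 3*sqrt(2)*k^2/2 - 2*k + 3*sqrt(2)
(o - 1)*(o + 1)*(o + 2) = o^3 + 2*o^2 - o - 2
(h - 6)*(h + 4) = h^2 - 2*h - 24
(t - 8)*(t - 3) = t^2 - 11*t + 24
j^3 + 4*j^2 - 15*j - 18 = (j - 3)*(j + 1)*(j + 6)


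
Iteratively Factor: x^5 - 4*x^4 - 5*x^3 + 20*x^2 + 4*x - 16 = (x - 4)*(x^4 - 5*x^2 + 4) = (x - 4)*(x - 1)*(x^3 + x^2 - 4*x - 4) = (x - 4)*(x - 1)*(x + 1)*(x^2 - 4) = (x - 4)*(x - 1)*(x + 1)*(x + 2)*(x - 2)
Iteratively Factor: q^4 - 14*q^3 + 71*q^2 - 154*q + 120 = (q - 3)*(q^3 - 11*q^2 + 38*q - 40) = (q - 4)*(q - 3)*(q^2 - 7*q + 10) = (q - 4)*(q - 3)*(q - 2)*(q - 5)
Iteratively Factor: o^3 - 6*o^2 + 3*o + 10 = (o - 5)*(o^2 - o - 2) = (o - 5)*(o - 2)*(o + 1)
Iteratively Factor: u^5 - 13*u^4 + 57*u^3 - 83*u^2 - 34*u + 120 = (u - 2)*(u^4 - 11*u^3 + 35*u^2 - 13*u - 60) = (u - 2)*(u + 1)*(u^3 - 12*u^2 + 47*u - 60) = (u - 5)*(u - 2)*(u + 1)*(u^2 - 7*u + 12) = (u - 5)*(u - 4)*(u - 2)*(u + 1)*(u - 3)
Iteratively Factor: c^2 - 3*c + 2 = (c - 2)*(c - 1)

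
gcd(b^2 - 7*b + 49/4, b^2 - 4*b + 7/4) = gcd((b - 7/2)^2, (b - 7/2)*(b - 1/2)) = b - 7/2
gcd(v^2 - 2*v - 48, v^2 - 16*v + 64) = v - 8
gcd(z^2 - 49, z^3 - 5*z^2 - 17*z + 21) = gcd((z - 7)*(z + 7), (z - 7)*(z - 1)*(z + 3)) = z - 7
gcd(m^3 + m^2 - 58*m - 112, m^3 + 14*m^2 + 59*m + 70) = m^2 + 9*m + 14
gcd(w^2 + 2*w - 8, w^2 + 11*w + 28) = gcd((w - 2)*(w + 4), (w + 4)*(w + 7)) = w + 4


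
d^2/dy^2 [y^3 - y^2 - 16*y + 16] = 6*y - 2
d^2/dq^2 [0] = 0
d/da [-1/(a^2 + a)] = (2*a + 1)/(a^2*(a + 1)^2)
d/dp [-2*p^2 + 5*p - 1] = 5 - 4*p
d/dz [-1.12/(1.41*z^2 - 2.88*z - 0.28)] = (3.1584*z - 3.2256)/(-1.41*z^2 + 2.88*z + 0.28)^2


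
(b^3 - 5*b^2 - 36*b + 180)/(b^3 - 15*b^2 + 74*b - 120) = (b + 6)/(b - 4)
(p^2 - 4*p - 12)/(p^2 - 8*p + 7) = (p^2 - 4*p - 12)/(p^2 - 8*p + 7)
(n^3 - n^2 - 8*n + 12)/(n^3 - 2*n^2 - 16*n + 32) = (n^2 + n - 6)/(n^2 - 16)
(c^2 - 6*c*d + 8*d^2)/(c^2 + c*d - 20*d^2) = (c - 2*d)/(c + 5*d)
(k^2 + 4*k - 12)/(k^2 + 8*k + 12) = (k - 2)/(k + 2)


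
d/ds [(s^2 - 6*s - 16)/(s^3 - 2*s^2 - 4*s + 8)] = (14 - s)/(s^3 - 6*s^2 + 12*s - 8)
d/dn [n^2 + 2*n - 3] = 2*n + 2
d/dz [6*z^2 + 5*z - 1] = 12*z + 5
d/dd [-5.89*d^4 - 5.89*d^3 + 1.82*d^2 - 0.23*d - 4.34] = -23.56*d^3 - 17.67*d^2 + 3.64*d - 0.23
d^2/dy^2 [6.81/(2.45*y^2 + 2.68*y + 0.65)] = (-81.75405*y^2 - 89.42892*y + 6.81*(4.9*y + 2.68)*(9.8*y + 5.36) - 21.68985)/(2.45*y^2 + 2.68*y + 0.65)^3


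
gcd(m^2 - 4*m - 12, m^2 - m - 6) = m + 2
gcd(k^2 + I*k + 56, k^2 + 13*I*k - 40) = k + 8*I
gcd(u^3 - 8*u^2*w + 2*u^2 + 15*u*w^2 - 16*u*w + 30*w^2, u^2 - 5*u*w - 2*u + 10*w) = u - 5*w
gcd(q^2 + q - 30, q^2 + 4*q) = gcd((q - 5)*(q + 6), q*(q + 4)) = 1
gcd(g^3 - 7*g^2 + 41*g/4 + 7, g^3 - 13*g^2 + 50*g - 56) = g - 4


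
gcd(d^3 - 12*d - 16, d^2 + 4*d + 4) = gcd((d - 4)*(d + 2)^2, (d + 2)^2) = d^2 + 4*d + 4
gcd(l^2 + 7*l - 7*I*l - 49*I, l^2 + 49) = l - 7*I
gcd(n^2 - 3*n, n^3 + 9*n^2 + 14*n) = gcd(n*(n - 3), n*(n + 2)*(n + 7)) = n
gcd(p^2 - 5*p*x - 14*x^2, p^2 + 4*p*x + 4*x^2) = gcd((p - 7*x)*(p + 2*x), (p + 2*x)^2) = p + 2*x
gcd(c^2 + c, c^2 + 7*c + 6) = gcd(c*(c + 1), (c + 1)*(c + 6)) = c + 1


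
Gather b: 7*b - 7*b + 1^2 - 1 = 0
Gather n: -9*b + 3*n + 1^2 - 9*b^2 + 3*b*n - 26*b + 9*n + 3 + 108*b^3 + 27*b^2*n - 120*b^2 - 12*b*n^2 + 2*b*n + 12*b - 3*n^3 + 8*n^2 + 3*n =108*b^3 - 129*b^2 - 23*b - 3*n^3 + n^2*(8 - 12*b) + n*(27*b^2 + 5*b + 15) + 4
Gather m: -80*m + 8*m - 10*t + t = -72*m - 9*t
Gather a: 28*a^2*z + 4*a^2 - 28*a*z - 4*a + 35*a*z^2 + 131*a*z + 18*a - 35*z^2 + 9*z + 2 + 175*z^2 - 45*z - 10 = a^2*(28*z + 4) + a*(35*z^2 + 103*z + 14) + 140*z^2 - 36*z - 8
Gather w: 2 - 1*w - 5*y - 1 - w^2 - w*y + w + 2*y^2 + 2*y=-w^2 - w*y + 2*y^2 - 3*y + 1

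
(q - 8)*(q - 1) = q^2 - 9*q + 8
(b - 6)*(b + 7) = b^2 + b - 42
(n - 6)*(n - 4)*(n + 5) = n^3 - 5*n^2 - 26*n + 120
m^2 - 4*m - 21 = (m - 7)*(m + 3)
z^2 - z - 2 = (z - 2)*(z + 1)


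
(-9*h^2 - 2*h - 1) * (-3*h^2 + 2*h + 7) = 27*h^4 - 12*h^3 - 64*h^2 - 16*h - 7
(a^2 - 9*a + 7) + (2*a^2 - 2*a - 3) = 3*a^2 - 11*a + 4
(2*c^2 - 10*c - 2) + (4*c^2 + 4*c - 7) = 6*c^2 - 6*c - 9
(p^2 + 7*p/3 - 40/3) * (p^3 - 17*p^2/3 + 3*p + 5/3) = p^5 - 10*p^4/3 - 212*p^3/9 + 758*p^2/9 - 325*p/9 - 200/9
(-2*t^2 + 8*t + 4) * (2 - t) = 2*t^3 - 12*t^2 + 12*t + 8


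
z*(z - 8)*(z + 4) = z^3 - 4*z^2 - 32*z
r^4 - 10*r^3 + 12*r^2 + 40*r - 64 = (r - 8)*(r - 2)^2*(r + 2)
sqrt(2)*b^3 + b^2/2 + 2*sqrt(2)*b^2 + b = b*(b + 2)*(sqrt(2)*b + 1/2)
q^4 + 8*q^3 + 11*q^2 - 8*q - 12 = (q - 1)*(q + 1)*(q + 2)*(q + 6)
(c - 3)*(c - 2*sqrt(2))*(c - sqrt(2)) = c^3 - 3*sqrt(2)*c^2 - 3*c^2 + 4*c + 9*sqrt(2)*c - 12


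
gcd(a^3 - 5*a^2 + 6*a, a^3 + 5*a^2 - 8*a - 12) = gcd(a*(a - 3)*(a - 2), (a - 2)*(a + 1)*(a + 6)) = a - 2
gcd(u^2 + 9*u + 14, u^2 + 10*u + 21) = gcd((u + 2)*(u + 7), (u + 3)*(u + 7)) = u + 7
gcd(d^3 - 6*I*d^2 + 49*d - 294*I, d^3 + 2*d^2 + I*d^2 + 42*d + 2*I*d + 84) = d^2 + I*d + 42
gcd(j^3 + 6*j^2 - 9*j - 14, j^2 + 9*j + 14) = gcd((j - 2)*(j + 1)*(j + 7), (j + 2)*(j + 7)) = j + 7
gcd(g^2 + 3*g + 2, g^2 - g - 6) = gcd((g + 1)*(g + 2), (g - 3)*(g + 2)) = g + 2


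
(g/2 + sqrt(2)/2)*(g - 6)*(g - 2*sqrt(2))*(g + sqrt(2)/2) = g^4/2 - 3*g^3 - sqrt(2)*g^3/4 - 5*g^2/2 + 3*sqrt(2)*g^2/2 - sqrt(2)*g + 15*g + 6*sqrt(2)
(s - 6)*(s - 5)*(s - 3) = s^3 - 14*s^2 + 63*s - 90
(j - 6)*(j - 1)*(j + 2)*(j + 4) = j^4 - j^3 - 28*j^2 - 20*j + 48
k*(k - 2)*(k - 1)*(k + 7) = k^4 + 4*k^3 - 19*k^2 + 14*k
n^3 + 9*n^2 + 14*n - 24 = (n - 1)*(n + 4)*(n + 6)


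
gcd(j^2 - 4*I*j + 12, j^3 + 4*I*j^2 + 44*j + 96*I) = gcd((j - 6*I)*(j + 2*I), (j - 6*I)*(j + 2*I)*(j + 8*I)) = j^2 - 4*I*j + 12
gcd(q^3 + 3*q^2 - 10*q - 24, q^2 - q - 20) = q + 4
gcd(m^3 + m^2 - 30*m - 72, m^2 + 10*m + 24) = m + 4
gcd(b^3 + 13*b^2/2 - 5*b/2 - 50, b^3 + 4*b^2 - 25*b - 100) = b^2 + 9*b + 20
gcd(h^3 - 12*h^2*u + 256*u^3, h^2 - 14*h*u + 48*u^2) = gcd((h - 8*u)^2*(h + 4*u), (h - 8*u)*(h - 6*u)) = -h + 8*u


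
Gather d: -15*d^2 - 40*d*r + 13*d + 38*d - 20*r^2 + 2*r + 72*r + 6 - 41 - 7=-15*d^2 + d*(51 - 40*r) - 20*r^2 + 74*r - 42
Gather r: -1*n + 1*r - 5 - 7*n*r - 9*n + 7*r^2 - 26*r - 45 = -10*n + 7*r^2 + r*(-7*n - 25) - 50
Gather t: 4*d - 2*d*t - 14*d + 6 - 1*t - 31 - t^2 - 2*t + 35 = -10*d - t^2 + t*(-2*d - 3) + 10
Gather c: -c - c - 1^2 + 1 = -2*c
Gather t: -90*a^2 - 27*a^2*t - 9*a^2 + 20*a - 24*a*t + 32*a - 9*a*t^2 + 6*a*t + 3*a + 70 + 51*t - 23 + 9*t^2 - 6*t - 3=-99*a^2 + 55*a + t^2*(9 - 9*a) + t*(-27*a^2 - 18*a + 45) + 44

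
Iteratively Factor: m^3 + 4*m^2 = (m)*(m^2 + 4*m) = m*(m + 4)*(m)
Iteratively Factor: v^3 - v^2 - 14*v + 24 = (v + 4)*(v^2 - 5*v + 6) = (v - 2)*(v + 4)*(v - 3)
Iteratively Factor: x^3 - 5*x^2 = (x)*(x^2 - 5*x) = x^2*(x - 5)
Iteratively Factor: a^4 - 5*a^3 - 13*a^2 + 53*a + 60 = (a - 5)*(a^3 - 13*a - 12) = (a - 5)*(a + 3)*(a^2 - 3*a - 4) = (a - 5)*(a + 1)*(a + 3)*(a - 4)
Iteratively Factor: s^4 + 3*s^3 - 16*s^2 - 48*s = (s + 4)*(s^3 - s^2 - 12*s) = (s + 3)*(s + 4)*(s^2 - 4*s) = (s - 4)*(s + 3)*(s + 4)*(s)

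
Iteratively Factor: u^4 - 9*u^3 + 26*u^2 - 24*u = (u - 2)*(u^3 - 7*u^2 + 12*u) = u*(u - 2)*(u^2 - 7*u + 12) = u*(u - 4)*(u - 2)*(u - 3)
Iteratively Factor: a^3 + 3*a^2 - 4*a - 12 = (a + 2)*(a^2 + a - 6) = (a - 2)*(a + 2)*(a + 3)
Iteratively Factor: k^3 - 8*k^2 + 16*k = (k - 4)*(k^2 - 4*k) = (k - 4)^2*(k)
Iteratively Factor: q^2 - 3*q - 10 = (q + 2)*(q - 5)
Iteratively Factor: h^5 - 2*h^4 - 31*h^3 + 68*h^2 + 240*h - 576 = (h + 4)*(h^4 - 6*h^3 - 7*h^2 + 96*h - 144) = (h - 3)*(h + 4)*(h^3 - 3*h^2 - 16*h + 48) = (h - 3)*(h + 4)^2*(h^2 - 7*h + 12) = (h - 4)*(h - 3)*(h + 4)^2*(h - 3)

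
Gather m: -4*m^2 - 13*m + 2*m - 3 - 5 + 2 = -4*m^2 - 11*m - 6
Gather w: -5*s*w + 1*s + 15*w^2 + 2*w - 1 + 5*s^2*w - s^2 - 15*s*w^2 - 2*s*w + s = -s^2 + 2*s + w^2*(15 - 15*s) + w*(5*s^2 - 7*s + 2) - 1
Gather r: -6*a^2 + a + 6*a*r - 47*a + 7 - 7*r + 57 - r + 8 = -6*a^2 - 46*a + r*(6*a - 8) + 72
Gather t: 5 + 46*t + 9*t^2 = 9*t^2 + 46*t + 5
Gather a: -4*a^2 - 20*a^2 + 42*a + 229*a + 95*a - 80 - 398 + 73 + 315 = -24*a^2 + 366*a - 90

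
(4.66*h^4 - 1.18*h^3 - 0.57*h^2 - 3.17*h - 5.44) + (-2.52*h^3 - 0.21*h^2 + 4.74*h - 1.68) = 4.66*h^4 - 3.7*h^3 - 0.78*h^2 + 1.57*h - 7.12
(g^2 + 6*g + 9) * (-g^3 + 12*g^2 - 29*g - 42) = -g^5 + 6*g^4 + 34*g^3 - 108*g^2 - 513*g - 378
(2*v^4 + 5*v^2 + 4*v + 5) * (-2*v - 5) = -4*v^5 - 10*v^4 - 10*v^3 - 33*v^2 - 30*v - 25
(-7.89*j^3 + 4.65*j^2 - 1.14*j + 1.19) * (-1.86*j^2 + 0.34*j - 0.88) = 14.6754*j^5 - 11.3316*j^4 + 10.6446*j^3 - 6.693*j^2 + 1.4078*j - 1.0472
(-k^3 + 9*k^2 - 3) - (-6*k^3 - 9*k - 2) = 5*k^3 + 9*k^2 + 9*k - 1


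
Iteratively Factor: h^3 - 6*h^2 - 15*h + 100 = (h - 5)*(h^2 - h - 20) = (h - 5)*(h + 4)*(h - 5)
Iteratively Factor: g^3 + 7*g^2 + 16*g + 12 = (g + 3)*(g^2 + 4*g + 4) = (g + 2)*(g + 3)*(g + 2)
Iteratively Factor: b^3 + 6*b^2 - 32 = (b - 2)*(b^2 + 8*b + 16) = (b - 2)*(b + 4)*(b + 4)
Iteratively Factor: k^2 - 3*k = (k - 3)*(k)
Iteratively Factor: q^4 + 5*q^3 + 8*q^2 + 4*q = (q + 1)*(q^3 + 4*q^2 + 4*q) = q*(q + 1)*(q^2 + 4*q + 4) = q*(q + 1)*(q + 2)*(q + 2)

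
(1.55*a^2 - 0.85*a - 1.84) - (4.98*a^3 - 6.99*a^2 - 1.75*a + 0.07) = -4.98*a^3 + 8.54*a^2 + 0.9*a - 1.91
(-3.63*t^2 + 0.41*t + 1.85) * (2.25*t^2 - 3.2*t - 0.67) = -8.1675*t^4 + 12.5385*t^3 + 5.2826*t^2 - 6.1947*t - 1.2395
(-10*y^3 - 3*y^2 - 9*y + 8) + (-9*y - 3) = -10*y^3 - 3*y^2 - 18*y + 5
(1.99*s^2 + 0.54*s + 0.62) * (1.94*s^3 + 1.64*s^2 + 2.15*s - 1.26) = 3.8606*s^5 + 4.3112*s^4 + 6.3669*s^3 - 0.3296*s^2 + 0.6526*s - 0.7812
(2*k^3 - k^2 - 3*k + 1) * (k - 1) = 2*k^4 - 3*k^3 - 2*k^2 + 4*k - 1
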